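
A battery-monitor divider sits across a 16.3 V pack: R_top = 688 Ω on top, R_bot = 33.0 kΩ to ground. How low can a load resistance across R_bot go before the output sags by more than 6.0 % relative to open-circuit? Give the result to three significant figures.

R_L(min) ≈ 10.6 kΩ

Output resistance R_th = R_top‖R_bot = (688 × 33000)/33690 = 673.9 Ω.
The fractional drop is R_th/(R_th + R_L); requiring this ≤ 0.0600 gives R_L ≥ R_th(1/0.0600 − 1) = 673.9 × 15.67 = 10.6 kΩ.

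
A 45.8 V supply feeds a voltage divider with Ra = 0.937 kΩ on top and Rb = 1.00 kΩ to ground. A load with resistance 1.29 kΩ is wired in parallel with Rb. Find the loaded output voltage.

The load sits in parallel with Rb: Rb‖R_L = (1000 × 1290) / (1000 + 1290) = 563.3 Ω.
V_out = 45.8 × 563.3 / (937 + 563.3) = 45.8 × 563.3/1500 = 17.2 V.
(Unloaded it would have been 23.6 V.)

V_out ≈ 17.2 V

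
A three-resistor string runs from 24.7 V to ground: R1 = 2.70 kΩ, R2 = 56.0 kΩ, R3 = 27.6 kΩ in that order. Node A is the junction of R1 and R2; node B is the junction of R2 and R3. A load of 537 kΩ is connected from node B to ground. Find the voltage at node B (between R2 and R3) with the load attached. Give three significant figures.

V ≈ 7.63 V

At node B, R3 is in parallel with the load: R3‖R_L = 26.25 kΩ.
Below node A the resistance is R2 + (R3‖R_L) = 82.25 kΩ, so V_A = 24.7 × 82.25/84.95 = 23.91 V.
Then V_B = V_A × (R3‖R_L)/(R2 + R3‖R_L) = 23.91 × 26.25/82.25 = 7.63 V.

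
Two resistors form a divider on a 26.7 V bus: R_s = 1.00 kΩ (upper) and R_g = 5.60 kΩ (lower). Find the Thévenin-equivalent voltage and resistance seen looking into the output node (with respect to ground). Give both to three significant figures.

V_th is the open-circuit tap voltage: 26.7 × 5.60/(1.00 + 5.60) = 22.7 V.
With the supply zeroed, R_s and R_g appear in parallel from the tap: R_th = R_s‖R_g = (1.00 × 5.60)/6.600 = 848 Ω.

V_th = 22.7 V, R_th = 848 Ω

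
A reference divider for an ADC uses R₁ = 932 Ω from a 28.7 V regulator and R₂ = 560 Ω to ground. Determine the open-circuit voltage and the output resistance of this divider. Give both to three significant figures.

V_th is the open-circuit tap voltage: 28.7 × 560/(932 + 560) = 10.8 V.
With the supply zeroed, R₁ and R₂ appear in parallel from the tap: R_th = R₁‖R₂ = (932 × 560)/1492 = 350 Ω.

V_th = 10.8 V, R_th = 350 Ω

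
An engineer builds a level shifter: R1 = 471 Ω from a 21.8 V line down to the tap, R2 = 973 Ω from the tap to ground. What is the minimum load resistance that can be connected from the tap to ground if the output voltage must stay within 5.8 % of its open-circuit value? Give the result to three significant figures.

R_L(min) ≈ 5.15 kΩ

Output resistance R_th = R1‖R2 = (471 × 973)/1444 = 317.4 Ω.
The fractional drop is R_th/(R_th + R_L); requiring this ≤ 0.0580 gives R_L ≥ R_th(1/0.0580 − 1) = 317.4 × 16.24 = 5.15 kΩ.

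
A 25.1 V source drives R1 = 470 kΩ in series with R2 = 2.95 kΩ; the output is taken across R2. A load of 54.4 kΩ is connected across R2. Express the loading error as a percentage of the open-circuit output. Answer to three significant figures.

The divider's output (Thévenin) resistance is R1‖R2 = 2.932 kΩ.
Fractional drop under load = R_th/(R_th + R_L) = 2.932 / (2.932 + 54.4) = 0.05113.
So the output falls by 5.11 %.

5.11 %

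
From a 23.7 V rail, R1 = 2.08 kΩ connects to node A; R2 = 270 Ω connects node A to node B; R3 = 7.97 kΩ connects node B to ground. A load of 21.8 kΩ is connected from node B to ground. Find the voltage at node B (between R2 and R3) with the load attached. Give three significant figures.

At node B, R3 is in parallel with the load: R3‖R_L = 5836 Ω.
Below node A the resistance is R2 + (R3‖R_L) = 6106 Ω, so V_A = 23.7 × 6106/8186 = 17.68 V.
Then V_B = V_A × (R3‖R_L)/(R2 + R3‖R_L) = 17.68 × 5836/6106 = 16.9 V.

V ≈ 16.9 V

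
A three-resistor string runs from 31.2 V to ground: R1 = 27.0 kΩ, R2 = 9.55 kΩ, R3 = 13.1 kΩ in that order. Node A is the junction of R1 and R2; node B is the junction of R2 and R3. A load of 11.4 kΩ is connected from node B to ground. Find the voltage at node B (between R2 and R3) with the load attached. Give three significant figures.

At node B, R3 is in parallel with the load: R3‖R_L = 6.096 kΩ.
Below node A the resistance is R2 + (R3‖R_L) = 15.65 kΩ, so V_A = 31.2 × 15.65/42.65 = 11.45 V.
Then V_B = V_A × (R3‖R_L)/(R2 + R3‖R_L) = 11.45 × 6.096/15.65 = 4.46 V.

V ≈ 4.46 V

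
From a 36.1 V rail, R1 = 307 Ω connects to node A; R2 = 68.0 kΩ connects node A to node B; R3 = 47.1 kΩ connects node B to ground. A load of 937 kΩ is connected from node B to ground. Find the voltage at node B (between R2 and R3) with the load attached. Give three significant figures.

At node B, R3 is in parallel with the load: R3‖R_L = 44850 Ω.
Below node A the resistance is R2 + (R3‖R_L) = 112800 Ω, so V_A = 36.1 × 112800/113200 = 36.00 V.
Then V_B = V_A × (R3‖R_L)/(R2 + R3‖R_L) = 36.00 × 44850/112800 = 14.3 V.

V ≈ 14.3 V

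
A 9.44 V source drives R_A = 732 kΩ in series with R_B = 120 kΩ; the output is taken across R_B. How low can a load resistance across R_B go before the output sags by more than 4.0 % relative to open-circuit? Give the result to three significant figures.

R_L(min) ≈ 2.47 MΩ

Output resistance R_th = R_A‖R_B = (732 × 120)/852.0 = 103.1 kΩ.
The fractional drop is R_th/(R_th + R_L); requiring this ≤ 0.0400 gives R_L ≥ R_th(1/0.0400 − 1) = 103.1 × 24.00 = 2.47 MΩ.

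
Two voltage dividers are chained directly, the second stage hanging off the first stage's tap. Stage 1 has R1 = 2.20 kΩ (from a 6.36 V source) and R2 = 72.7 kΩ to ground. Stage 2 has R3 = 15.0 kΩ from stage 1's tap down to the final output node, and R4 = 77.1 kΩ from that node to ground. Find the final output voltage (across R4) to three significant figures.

V_out ≈ 5.05 V

Stage 2 presents R3+R4 = 92.10 kΩ as a load on stage 1's tap.
Stage 1's lower leg becomes R2‖(R3+R4) = 40.63 kΩ, so V_mid = 6.36 × 40.63/42.83 = 6.033 V.
Stage 2 is itself unloaded: V_out = V_mid × R4/(R3+R4) = 6.033 × 77.1/92.10 = 5.05 V.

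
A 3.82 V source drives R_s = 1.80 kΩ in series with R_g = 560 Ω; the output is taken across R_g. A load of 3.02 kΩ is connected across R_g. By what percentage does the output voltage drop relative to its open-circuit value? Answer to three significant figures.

12.4 %

The divider's output (Thévenin) resistance is R_s‖R_g = 427.1 Ω.
Fractional drop under load = R_th/(R_th + R_L) = 427.1 / (427.1 + 3020) = 0.1239.
So the output falls by 12.4 %.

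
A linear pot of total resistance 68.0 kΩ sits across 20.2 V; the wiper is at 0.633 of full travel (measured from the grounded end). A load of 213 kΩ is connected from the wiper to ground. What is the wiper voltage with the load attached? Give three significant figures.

The wiper splits the pot into (1−α)R = 24.96 kΩ above and αR = 43.04 kΩ below.
Lower section ‖ load = 35.81 kΩ.
V_wiper = 20.2 × 35.81/(24.96 + 35.81) = 11.9 V.

V ≈ 11.9 V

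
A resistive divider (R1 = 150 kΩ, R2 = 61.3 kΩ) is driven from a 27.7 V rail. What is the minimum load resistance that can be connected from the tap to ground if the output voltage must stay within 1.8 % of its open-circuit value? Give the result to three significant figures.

Output resistance R_th = R1‖R2 = (150 × 61.3)/211.3 = 43.52 kΩ.
The fractional drop is R_th/(R_th + R_L); requiring this ≤ 0.0180 gives R_L ≥ R_th(1/0.0180 − 1) = 43.52 × 54.56 = 2.37 MΩ.

R_L(min) ≈ 2.37 MΩ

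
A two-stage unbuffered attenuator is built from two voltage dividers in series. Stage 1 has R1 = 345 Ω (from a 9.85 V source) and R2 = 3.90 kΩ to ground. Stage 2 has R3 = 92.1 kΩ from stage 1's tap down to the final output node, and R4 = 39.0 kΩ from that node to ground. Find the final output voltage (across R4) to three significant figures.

Stage 2 presents R3+R4 = 131100 Ω as a load on stage 1's tap.
Stage 1's lower leg becomes R2‖(R3+R4) = 3787 Ω, so V_mid = 9.85 × 3787/4132 = 9.028 V.
Stage 2 is itself unloaded: V_out = V_mid × R4/(R3+R4) = 9.028 × 39000/131100 = 2.69 V.

V_out ≈ 2.69 V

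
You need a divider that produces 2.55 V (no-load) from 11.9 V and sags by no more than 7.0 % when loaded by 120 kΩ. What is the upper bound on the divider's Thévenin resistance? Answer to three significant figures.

Loading drop = R_th/(R_th + R_L) ≤ 0.0700, so R_th ≤ R_L · ε/(1−ε) = 120 kΩ × 0.0700/0.9300 = 9.03 kΩ.

R_th ≤ 9.03 kΩ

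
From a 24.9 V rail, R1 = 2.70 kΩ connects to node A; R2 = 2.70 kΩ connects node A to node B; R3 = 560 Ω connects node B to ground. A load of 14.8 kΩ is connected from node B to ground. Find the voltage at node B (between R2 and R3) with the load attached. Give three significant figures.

At node B, R3 is in parallel with the load: R3‖R_L = 539.6 Ω.
Below node A the resistance is R2 + (R3‖R_L) = 3240 Ω, so V_A = 24.9 × 3240/5940 = 13.58 V.
Then V_B = V_A × (R3‖R_L)/(R2 + R3‖R_L) = 13.58 × 539.6/3240 = 2.26 V.

V ≈ 2.26 V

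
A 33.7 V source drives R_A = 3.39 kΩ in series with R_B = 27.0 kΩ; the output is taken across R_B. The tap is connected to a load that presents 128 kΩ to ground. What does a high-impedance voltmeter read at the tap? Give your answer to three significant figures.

V_out ≈ 29.3 V

The load sits in parallel with R_B: R_B‖R_L = (27.0 × 128) / (27.0 + 128) = 22.30 kΩ.
V_out = 33.7 × 22.30 / (3.39 + 22.30) = 33.7 × 22.30/25.69 = 29.3 V.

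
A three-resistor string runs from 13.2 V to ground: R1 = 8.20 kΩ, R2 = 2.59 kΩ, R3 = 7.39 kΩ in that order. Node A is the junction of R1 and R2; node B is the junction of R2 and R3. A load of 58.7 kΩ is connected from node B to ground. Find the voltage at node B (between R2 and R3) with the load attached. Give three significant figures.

V ≈ 4.99 V

At node B, R3 is in parallel with the load: R3‖R_L = 6.564 kΩ.
Below node A the resistance is R2 + (R3‖R_L) = 9.154 kΩ, so V_A = 13.2 × 9.154/17.35 = 6.963 V.
Then V_B = V_A × (R3‖R_L)/(R2 + R3‖R_L) = 6.963 × 6.564/9.154 = 4.99 V.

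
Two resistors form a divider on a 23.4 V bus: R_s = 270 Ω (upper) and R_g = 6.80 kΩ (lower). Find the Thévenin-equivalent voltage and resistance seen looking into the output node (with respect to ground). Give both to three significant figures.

V_th is the open-circuit tap voltage: 23.4 × 6800/(270 + 6800) = 22.5 V.
With the supply zeroed, R_s and R_g appear in parallel from the tap: R_th = R_s‖R_g = (270 × 6800)/7070 = 260 Ω.

V_th = 22.5 V, R_th = 260 Ω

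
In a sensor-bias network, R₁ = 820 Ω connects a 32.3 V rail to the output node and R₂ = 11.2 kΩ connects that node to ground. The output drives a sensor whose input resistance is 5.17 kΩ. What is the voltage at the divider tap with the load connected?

The load sits in parallel with R₂: R₂‖R_L = (11200 × 5170) / (11200 + 5170) = 3537 Ω.
V_out = 32.3 × 3537 / (820 + 3537) = 32.3 × 3537/4357 = 26.2 V.

V_out ≈ 26.2 V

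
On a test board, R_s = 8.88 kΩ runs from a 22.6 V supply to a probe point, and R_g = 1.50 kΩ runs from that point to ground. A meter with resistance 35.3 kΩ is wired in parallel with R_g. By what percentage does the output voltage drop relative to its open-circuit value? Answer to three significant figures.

3.51 %

The divider's output (Thévenin) resistance is R_s‖R_g = 1.283 kΩ.
Fractional drop under load = R_th/(R_th + R_L) = 1.283 / (1.283 + 35.3) = 0.03508.
So the output falls by 3.51 %.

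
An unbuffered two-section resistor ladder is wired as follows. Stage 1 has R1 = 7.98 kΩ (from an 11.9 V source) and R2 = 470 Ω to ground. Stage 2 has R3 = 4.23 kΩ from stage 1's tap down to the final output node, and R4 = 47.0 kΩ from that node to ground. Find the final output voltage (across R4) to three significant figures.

Stage 2 presents R3+R4 = 51230 Ω as a load on stage 1's tap.
Stage 1's lower leg becomes R2‖(R3+R4) = 465.7 Ω, so V_mid = 11.9 × 465.7/8446 = 0.6562 V.
Stage 2 is itself unloaded: V_out = V_mid × R4/(R3+R4) = 0.6562 × 47000/51230 = 0.602 V.

V_out ≈ 0.602 V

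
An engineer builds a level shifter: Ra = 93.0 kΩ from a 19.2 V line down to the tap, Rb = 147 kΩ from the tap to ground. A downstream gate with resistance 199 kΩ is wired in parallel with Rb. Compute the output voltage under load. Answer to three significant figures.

V_out ≈ 9.14 V

The load sits in parallel with Rb: Rb‖R_L = (147 × 199) / (147 + 199) = 84.55 kΩ.
V_out = 19.2 × 84.55 / (93.0 + 84.55) = 19.2 × 84.55/177.5 = 9.14 V.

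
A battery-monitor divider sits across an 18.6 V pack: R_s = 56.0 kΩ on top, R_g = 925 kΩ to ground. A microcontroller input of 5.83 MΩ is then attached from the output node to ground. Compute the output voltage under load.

The load sits in parallel with R_g: R_g‖R_L = (925 × 5830) / (925 + 5830) = 798.3 kΩ.
V_out = 18.6 × 798.3 / (56.0 + 798.3) = 18.6 × 798.3/854.3 = 17.4 V.
(Unloaded it would have been 17.5 V.)

V_out ≈ 17.4 V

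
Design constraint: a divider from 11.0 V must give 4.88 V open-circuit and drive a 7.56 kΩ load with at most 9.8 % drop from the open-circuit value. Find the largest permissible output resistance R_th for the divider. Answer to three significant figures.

Loading drop = R_th/(R_th + R_L) ≤ 0.0980, so R_th ≤ R_L · ε/(1−ε) = 7.56 kΩ × 0.0980/0.9020 = 821 Ω.

R_th ≤ 821 Ω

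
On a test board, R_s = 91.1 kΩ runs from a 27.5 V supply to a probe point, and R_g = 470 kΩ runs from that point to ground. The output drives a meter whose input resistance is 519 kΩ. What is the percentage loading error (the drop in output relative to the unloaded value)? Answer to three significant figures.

Unloaded V = 27.5 × 470/561.1 = 23.035 V.
Loaded: R_g‖R_L = 246.6 kΩ, giving V = 27.5 × 246.6/337.7 = 20.082 V.
Drop = (23.035 − 20.082) / 23.035 = 12.8 %.

12.8 %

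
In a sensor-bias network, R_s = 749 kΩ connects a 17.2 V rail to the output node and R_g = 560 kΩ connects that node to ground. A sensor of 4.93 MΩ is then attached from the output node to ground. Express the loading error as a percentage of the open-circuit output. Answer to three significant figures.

The divider's output (Thévenin) resistance is R_s‖R_g = 320.4 kΩ.
Fractional drop under load = R_th/(R_th + R_L) = 320.4 / (320.4 + 4930) = 0.06103.
So the output falls by 6.10 %.

6.10 %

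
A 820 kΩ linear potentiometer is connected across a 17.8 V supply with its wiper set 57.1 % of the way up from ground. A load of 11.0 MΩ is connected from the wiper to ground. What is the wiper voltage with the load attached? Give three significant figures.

V ≈ 9.98 V

The wiper splits the pot into (1−α)R = 351.8 kΩ above and αR = 468.2 kΩ below.
Lower section ‖ load = 449.1 kΩ.
V_wiper = 17.8 × 449.1/(351.8 + 449.1) = 9.98 V.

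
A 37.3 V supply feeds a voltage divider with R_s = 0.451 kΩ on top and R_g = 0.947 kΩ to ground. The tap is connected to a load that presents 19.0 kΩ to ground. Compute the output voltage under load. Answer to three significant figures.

V_out ≈ 24.9 V

The load sits in parallel with R_g: R_g‖R_L = (947 × 19000) / (947 + 19000) = 902.0 Ω.
V_out = 37.3 × 902.0 / (451 + 902.0) = 37.3 × 902.0/1353 = 24.9 V.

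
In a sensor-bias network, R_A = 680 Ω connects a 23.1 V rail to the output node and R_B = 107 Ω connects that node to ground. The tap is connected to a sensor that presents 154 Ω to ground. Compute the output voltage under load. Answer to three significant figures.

V_out ≈ 1.96 V

The load sits in parallel with R_B: R_B‖R_L = (107 × 154) / (107 + 154) = 63.13 Ω.
V_out = 23.1 × 63.13 / (680 + 63.13) = 23.1 × 63.13/743.1 = 1.96 V.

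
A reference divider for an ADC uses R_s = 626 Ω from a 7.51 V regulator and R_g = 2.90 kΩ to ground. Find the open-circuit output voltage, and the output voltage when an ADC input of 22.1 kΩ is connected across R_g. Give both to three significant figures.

Unloaded: 6.18 V; loaded: 6.04 V

Open-circuit: V = 7.51 × 2900/(626 + 2900) = 6.18 V.
With the load, R_g becomes R_g‖R_L = 2564 Ω, so V = 7.51 × 2564/3190 = 6.04 V.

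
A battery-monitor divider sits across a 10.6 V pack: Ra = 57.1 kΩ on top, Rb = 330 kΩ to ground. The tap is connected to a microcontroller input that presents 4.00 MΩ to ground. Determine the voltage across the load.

V_out ≈ 8.93 V

The load sits in parallel with Rb: Rb‖R_L = (330 × 4000) / (330 + 4000) = 304.8 kΩ.
V_out = 10.6 × 304.8 / (57.1 + 304.8) = 10.6 × 304.8/361.9 = 8.93 V.
(Unloaded it would have been 9.04 V.)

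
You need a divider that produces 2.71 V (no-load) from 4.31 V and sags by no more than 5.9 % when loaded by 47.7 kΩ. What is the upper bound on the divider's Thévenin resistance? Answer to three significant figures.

R_th ≤ 2.99 kΩ

Loading drop = R_th/(R_th + R_L) ≤ 0.0590, so R_th ≤ R_L · ε/(1−ε) = 47.7 kΩ × 0.0590/0.9410 = 2.99 kΩ.
(Any R1, R2 with R2/(R1+R2) = 0.629 and R1‖R2 ≤ 2.99 kΩ will meet the spec.)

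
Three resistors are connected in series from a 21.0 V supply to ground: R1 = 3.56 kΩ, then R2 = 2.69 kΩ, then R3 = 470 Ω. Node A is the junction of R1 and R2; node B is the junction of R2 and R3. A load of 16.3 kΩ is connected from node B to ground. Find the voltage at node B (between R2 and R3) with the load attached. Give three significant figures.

V ≈ 1.43 V

At node B, R3 is in parallel with the load: R3‖R_L = 456.8 Ω.
Below node A the resistance is R2 + (R3‖R_L) = 3147 Ω, so V_A = 21.0 × 3147/6707 = 9.853 V.
Then V_B = V_A × (R3‖R_L)/(R2 + R3‖R_L) = 9.853 × 456.8/3147 = 1.43 V.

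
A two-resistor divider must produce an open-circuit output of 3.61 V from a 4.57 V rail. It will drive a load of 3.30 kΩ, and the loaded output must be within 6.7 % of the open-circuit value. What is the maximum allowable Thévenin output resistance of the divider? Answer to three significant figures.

Loading drop = R_th/(R_th + R_L) ≤ 0.0670, so R_th ≤ R_L · ε/(1−ε) = 3.30 kΩ × 0.0670/0.9330 = 237 Ω.
(Any R1, R2 with R2/(R1+R2) = 0.790 and R1‖R2 ≤ 237 Ω will meet the spec.)

R_th ≤ 237 Ω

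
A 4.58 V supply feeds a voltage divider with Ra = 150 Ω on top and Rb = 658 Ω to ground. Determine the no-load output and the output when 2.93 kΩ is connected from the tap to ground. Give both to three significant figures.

Open-circuit: V = 4.58 × 658/(150 + 658) = 3.73 V.
With the load, Rb becomes Rb‖R_L = 537.3 Ω, so V = 4.58 × 537.3/687.3 = 3.58 V.

Unloaded: 3.73 V; loaded: 3.58 V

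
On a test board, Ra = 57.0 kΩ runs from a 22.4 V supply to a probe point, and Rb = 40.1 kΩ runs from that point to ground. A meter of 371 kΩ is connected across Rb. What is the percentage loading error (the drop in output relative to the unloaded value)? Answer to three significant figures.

5.97 %

The divider's output (Thévenin) resistance is Ra‖Rb = 23.54 kΩ.
Fractional drop under load = R_th/(R_th + R_L) = 23.54 / (23.54 + 371) = 0.05966.
So the output falls by 5.97 %.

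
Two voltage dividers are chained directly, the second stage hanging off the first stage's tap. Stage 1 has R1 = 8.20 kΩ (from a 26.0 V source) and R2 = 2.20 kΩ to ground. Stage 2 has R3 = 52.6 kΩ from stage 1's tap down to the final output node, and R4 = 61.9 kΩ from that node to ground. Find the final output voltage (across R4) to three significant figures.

Stage 2 presents R3+R4 = 114.5 kΩ as a load on stage 1's tap.
Stage 1's lower leg becomes R2‖(R3+R4) = 2.159 kΩ, so V_mid = 26.0 × 2.159/10.36 = 5.418 V.
Stage 2 is itself unloaded: V_out = V_mid × R4/(R3+R4) = 5.418 × 61.9/114.5 = 2.93 V.

V_out ≈ 2.93 V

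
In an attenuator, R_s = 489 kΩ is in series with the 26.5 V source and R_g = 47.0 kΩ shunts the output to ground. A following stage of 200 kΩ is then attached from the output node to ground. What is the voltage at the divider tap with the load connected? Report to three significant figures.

V_out ≈ 1.91 V

The load sits in parallel with R_g: R_g‖R_L = (47.0 × 200) / (47.0 + 200) = 38.06 kΩ.
V_out = 26.5 × 38.06 / (489 + 38.06) = 26.5 × 38.06/527.1 = 1.91 V.
(Unloaded it would have been 2.32 V.)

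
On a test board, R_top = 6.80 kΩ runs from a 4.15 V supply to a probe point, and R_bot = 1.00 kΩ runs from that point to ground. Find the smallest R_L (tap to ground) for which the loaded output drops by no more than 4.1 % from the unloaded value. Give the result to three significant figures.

Output resistance R_th = R_top‖R_bot = (6800 × 1000)/7800 = 871.8 Ω.
The fractional drop is R_th/(R_th + R_L); requiring this ≤ 0.0410 gives R_L ≥ R_th(1/0.0410 − 1) = 871.8 × 23.39 = 20.4 kΩ.

R_L(min) ≈ 20.4 kΩ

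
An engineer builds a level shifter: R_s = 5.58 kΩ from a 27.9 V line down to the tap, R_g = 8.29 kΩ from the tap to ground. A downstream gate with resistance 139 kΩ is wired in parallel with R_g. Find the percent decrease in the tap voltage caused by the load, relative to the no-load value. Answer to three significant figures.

2.34 %

The divider's output (Thévenin) resistance is R_s‖R_g = 3.335 kΩ.
Fractional drop under load = R_th/(R_th + R_L) = 3.335 / (3.335 + 139) = 0.02343.
So the output falls by 2.34 %.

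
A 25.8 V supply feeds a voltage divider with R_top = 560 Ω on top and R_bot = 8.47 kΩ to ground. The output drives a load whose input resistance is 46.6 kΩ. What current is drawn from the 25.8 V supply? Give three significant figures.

I ≈ 3.34 mA

R_bot‖R_L = 7167 Ω, so the source sees R_top + R_bot‖R_L = 7727 Ω.
I = 25.8 V / 7727 Ω = 3.34 mA.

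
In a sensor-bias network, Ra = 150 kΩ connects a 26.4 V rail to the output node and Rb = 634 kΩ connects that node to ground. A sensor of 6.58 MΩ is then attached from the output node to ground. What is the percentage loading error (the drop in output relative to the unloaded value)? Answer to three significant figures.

The divider's output (Thévenin) resistance is Ra‖Rb = 121.3 kΩ.
Fractional drop under load = R_th/(R_th + R_L) = 121.3 / (121.3 + 6580) = 0.01810.
So the output falls by 1.81 %.

1.81 %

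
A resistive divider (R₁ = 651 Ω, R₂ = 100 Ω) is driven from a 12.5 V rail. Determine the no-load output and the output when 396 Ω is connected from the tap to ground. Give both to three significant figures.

Open-circuit: V = 12.5 × 100/(651 + 100) = 1.66 V.
With the load, R₂ becomes R₂‖R_L = 79.84 Ω, so V = 12.5 × 79.84/730.8 = 1.37 V.

Unloaded: 1.66 V; loaded: 1.37 V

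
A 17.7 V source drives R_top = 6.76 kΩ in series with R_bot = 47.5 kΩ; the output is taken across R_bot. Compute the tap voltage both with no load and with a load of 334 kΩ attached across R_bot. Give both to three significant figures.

Unloaded: 15.5 V; loaded: 15.2 V

Open-circuit: V = 17.7 × 47.5/(6.76 + 47.5) = 15.5 V.
With the load, R_bot becomes R_bot‖R_L = 41.59 kΩ, so V = 17.7 × 41.59/48.35 = 15.2 V.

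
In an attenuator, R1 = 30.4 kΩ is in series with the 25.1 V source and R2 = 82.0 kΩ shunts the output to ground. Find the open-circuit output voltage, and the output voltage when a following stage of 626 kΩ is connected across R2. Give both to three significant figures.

Open-circuit: V = 25.1 × 82.0/(30.4 + 82.0) = 18.3 V.
With the load, R2 becomes R2‖R_L = 72.50 kΩ, so V = 25.1 × 72.50/102.9 = 17.7 V.

Unloaded: 18.3 V; loaded: 17.7 V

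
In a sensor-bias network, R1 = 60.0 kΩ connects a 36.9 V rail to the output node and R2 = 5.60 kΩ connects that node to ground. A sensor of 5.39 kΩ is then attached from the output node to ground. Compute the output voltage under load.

V_out ≈ 1.62 V

The load sits in parallel with R2: R2‖R_L = (5.60 × 5.39) / (5.60 + 5.39) = 2.746 kΩ.
V_out = 36.9 × 2.746 / (60.0 + 2.746) = 36.9 × 2.746/62.75 = 1.62 V.
(Unloaded it would have been 3.15 V.)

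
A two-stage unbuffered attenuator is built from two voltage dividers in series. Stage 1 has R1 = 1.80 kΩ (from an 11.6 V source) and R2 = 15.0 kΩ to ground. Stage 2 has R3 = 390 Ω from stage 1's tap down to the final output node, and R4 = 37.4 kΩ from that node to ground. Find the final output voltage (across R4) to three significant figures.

V_out ≈ 9.83 V

Stage 2 presents R3+R4 = 37790 Ω as a load on stage 1's tap.
Stage 1's lower leg becomes R2‖(R3+R4) = 10740 Ω, so V_mid = 11.6 × 10740/12540 = 9.935 V.
Stage 2 is itself unloaded: V_out = V_mid × R4/(R3+R4) = 9.935 × 37400/37790 = 9.83 V.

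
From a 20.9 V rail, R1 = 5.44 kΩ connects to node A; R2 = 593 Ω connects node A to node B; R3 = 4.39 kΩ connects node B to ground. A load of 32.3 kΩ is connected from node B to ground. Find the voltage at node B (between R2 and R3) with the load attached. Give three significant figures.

V ≈ 8.16 V

At node B, R3 is in parallel with the load: R3‖R_L = 3865 Ω.
Below node A the resistance is R2 + (R3‖R_L) = 4458 Ω, so V_A = 20.9 × 4458/9898 = 9.413 V.
Then V_B = V_A × (R3‖R_L)/(R2 + R3‖R_L) = 9.413 × 3865/4458 = 8.16 V.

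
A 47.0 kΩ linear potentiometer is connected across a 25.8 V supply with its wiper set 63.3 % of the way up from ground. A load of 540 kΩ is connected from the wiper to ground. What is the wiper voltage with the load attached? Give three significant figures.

V ≈ 16.0 V

The wiper splits the pot into (1−α)R = 17.25 kΩ above and αR = 29.75 kΩ below.
Lower section ‖ load = 28.20 kΩ.
V_wiper = 25.8 × 28.20/(17.25 + 28.20) = 16.0 V.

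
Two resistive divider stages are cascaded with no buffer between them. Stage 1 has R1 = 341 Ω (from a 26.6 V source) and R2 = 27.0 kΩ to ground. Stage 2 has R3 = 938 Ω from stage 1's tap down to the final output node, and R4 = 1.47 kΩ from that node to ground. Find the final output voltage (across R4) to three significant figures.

Stage 2 presents R3+R4 = 2408 Ω as a load on stage 1's tap.
Stage 1's lower leg becomes R2‖(R3+R4) = 2211 Ω, so V_mid = 26.6 × 2211/2552 = 23.05 V.
Stage 2 is itself unloaded: V_out = V_mid × R4/(R3+R4) = 23.05 × 1470/2408 = 14.1 V.

V_out ≈ 14.1 V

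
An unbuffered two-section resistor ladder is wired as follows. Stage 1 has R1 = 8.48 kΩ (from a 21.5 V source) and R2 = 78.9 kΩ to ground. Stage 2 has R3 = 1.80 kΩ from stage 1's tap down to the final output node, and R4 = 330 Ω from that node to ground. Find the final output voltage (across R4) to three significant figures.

V_out ≈ 0.655 V

Stage 2 presents R3+R4 = 2130 Ω as a load on stage 1's tap.
Stage 1's lower leg becomes R2‖(R3+R4) = 2074 Ω, so V_mid = 21.5 × 2074/10550 = 4.225 V.
Stage 2 is itself unloaded: V_out = V_mid × R4/(R3+R4) = 4.225 × 330/2130 = 0.655 V.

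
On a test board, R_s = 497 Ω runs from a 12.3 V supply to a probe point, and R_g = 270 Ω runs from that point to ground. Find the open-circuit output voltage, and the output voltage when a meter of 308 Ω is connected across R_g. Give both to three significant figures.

Open-circuit: V = 12.3 × 270/(497 + 270) = 4.33 V.
With the load, R_g becomes R_g‖R_L = 143.9 Ω, so V = 12.3 × 143.9/640.9 = 2.76 V.

Unloaded: 4.33 V; loaded: 2.76 V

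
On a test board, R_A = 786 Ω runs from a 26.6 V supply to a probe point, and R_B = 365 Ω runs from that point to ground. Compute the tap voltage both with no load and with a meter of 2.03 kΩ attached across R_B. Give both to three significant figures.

Unloaded: 8.44 V; loaded: 7.51 V

Open-circuit: V = 26.6 × 365/(786 + 365) = 8.44 V.
With the load, R_B becomes R_B‖R_L = 309.4 Ω, so V = 26.6 × 309.4/1095 = 7.51 V.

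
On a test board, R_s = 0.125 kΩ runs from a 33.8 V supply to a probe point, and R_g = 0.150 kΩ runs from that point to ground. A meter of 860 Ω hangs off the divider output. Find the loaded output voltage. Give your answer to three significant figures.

The load sits in parallel with R_g: R_g‖R_L = (150 × 860) / (150 + 860) = 127.7 Ω.
V_out = 33.8 × 127.7 / (125 + 127.7) = 33.8 × 127.7/252.7 = 17.1 V.

V_out ≈ 17.1 V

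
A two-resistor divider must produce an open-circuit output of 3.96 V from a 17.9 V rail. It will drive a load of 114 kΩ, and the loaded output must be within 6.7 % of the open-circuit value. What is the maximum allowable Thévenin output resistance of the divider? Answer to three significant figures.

Loading drop = R_th/(R_th + R_L) ≤ 0.0670, so R_th ≤ R_L · ε/(1−ε) = 114 kΩ × 0.0670/0.9330 = 8.19 kΩ.
(Any R1, R2 with R2/(R1+R2) = 0.221 and R1‖R2 ≤ 8.19 kΩ will meet the spec.)

R_th ≤ 8.19 kΩ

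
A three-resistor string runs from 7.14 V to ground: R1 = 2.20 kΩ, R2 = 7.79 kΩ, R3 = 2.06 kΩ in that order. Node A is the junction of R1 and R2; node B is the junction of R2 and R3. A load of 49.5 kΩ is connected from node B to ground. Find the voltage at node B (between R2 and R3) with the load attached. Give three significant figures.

V ≈ 1.18 V

At node B, R3 is in parallel with the load: R3‖R_L = 1.978 kΩ.
Below node A the resistance is R2 + (R3‖R_L) = 9.768 kΩ, so V_A = 7.14 × 9.768/11.97 = 5.827 V.
Then V_B = V_A × (R3‖R_L)/(R2 + R3‖R_L) = 5.827 × 1.978/9.768 = 1.18 V.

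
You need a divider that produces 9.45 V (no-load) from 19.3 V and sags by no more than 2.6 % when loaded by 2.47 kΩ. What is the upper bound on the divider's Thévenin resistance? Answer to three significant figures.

R_th ≤ 65.9 Ω

Loading drop = R_th/(R_th + R_L) ≤ 0.0260, so R_th ≤ R_L · ε/(1−ε) = 2.47 kΩ × 0.0260/0.9740 = 65.9 Ω.
(Any R1, R2 with R2/(R1+R2) = 0.490 and R1‖R2 ≤ 65.9 Ω will meet the spec.)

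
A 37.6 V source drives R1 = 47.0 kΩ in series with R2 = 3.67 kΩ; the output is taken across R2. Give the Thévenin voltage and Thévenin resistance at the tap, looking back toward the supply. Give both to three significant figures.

V_th is the open-circuit tap voltage: 37.6 × 3.67/(47.0 + 3.67) = 2.72 V.
With the supply zeroed, R1 and R2 appear in parallel from the tap: R_th = R1‖R2 = (47.0 × 3.67)/50.67 = 3.40 kΩ.

V_th = 2.72 V, R_th = 3.40 kΩ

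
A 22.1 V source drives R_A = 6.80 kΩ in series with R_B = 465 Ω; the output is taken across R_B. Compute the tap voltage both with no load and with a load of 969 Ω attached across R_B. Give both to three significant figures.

Unloaded: 1.41 V; loaded: 0.976 V

Open-circuit: V = 22.1 × 465/(6800 + 465) = 1.41 V.
With the load, R_B becomes R_B‖R_L = 314.2 Ω, so V = 22.1 × 314.2/7114 = 0.976 V.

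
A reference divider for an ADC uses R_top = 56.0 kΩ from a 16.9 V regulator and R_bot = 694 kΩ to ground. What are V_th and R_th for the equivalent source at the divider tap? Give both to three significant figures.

V_th = 15.6 V, R_th = 51.8 kΩ

V_th is the open-circuit tap voltage: 16.9 × 694/(56.0 + 694) = 15.6 V.
With the supply zeroed, R_top and R_bot appear in parallel from the tap: R_th = R_top‖R_bot = (56.0 × 694)/750.0 = 51.8 kΩ.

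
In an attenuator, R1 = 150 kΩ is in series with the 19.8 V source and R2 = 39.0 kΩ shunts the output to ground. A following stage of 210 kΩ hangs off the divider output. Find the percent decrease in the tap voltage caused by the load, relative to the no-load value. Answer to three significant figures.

12.8 %

Unloaded V = 19.8 × 39.0/189.0 = 4.0857 V.
Loaded: R2‖R_L = 32.89 kΩ, giving V = 19.8 × 32.89/182.9 = 3.5609 V.
Drop = (4.0857 − 3.5609) / 4.0857 = 12.8 %.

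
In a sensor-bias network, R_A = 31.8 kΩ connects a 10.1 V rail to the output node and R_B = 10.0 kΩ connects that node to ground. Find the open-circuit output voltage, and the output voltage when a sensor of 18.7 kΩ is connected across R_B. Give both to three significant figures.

Unloaded: 2.42 V; loaded: 1.72 V

Open-circuit: V = 10.1 × 10.0/(31.8 + 10.0) = 2.42 V.
With the load, R_B becomes R_B‖R_L = 6.516 kΩ, so V = 10.1 × 6.516/38.32 = 1.72 V.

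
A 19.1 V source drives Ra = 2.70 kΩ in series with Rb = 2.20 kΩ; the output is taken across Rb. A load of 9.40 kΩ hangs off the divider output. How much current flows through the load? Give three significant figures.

Rb‖R_L = 1.783 kΩ; V_out = 19.1 × 1.783/4.483 = 7.596 V.
I_L = V_out / R_L = 7.596 / 9.40 kΩ = 0.808 mA.

I_L ≈ 0.808 mA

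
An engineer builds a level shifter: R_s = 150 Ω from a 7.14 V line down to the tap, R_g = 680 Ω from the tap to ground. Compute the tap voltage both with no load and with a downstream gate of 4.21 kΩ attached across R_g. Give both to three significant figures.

Open-circuit: V = 7.14 × 680/(150 + 680) = 5.85 V.
With the load, R_g becomes R_g‖R_L = 585.4 Ω, so V = 7.14 × 585.4/735.4 = 5.68 V.

Unloaded: 5.85 V; loaded: 5.68 V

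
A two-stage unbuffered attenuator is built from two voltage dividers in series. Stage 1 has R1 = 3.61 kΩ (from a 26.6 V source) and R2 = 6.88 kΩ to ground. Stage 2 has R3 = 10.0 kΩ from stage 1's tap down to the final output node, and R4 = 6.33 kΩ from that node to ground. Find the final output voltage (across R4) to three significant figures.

Stage 2 presents R3+R4 = 16.33 kΩ as a load on stage 1's tap.
Stage 1's lower leg becomes R2‖(R3+R4) = 4.841 kΩ, so V_mid = 26.6 × 4.841/8.451 = 15.24 V.
Stage 2 is itself unloaded: V_out = V_mid × R4/(R3+R4) = 15.24 × 6.33/16.33 = 5.91 V.

V_out ≈ 5.91 V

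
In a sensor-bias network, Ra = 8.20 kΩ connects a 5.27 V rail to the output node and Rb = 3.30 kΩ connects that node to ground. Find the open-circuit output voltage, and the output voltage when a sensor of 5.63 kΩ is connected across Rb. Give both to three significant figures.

Open-circuit: V = 5.27 × 3.30/(8.20 + 3.30) = 1.51 V.
With the load, Rb becomes Rb‖R_L = 2.081 kΩ, so V = 5.27 × 2.081/10.28 = 1.07 V.

Unloaded: 1.51 V; loaded: 1.07 V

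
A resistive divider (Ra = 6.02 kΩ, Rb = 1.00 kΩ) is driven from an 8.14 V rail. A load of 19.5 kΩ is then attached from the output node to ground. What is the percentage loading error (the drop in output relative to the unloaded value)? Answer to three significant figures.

4.21 %

The divider's output (Thévenin) resistance is Ra‖Rb = 0.8575 kΩ.
Fractional drop under load = R_th/(R_th + R_L) = 0.8575 / (0.8575 + 19.5) = 0.04212.
So the output falls by 4.21 %.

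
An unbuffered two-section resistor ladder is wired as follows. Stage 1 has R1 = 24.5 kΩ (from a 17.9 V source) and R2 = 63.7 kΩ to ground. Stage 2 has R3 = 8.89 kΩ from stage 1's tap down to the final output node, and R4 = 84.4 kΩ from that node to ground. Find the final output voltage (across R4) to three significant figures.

Stage 2 presents R3+R4 = 93.29 kΩ as a load on stage 1's tap.
Stage 1's lower leg becomes R2‖(R3+R4) = 37.85 kΩ, so V_mid = 17.9 × 37.85/62.35 = 10.87 V.
Stage 2 is itself unloaded: V_out = V_mid × R4/(R3+R4) = 10.87 × 84.4/93.29 = 9.83 V.

V_out ≈ 9.83 V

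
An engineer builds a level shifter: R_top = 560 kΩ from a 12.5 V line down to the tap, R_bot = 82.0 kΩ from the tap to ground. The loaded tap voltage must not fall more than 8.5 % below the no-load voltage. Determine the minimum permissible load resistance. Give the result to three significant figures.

Output resistance R_th = R_top‖R_bot = (560 × 82.0)/642.0 = 71.53 kΩ.
The fractional drop is R_th/(R_th + R_L); requiring this ≤ 0.0850 gives R_L ≥ R_th(1/0.0850 − 1) = 71.53 × 10.76 = 770 kΩ.

R_L(min) ≈ 770 kΩ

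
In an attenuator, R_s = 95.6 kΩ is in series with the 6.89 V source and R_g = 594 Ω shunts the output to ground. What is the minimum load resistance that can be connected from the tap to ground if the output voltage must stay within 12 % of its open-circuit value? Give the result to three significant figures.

R_L(min) ≈ 4.33 kΩ

Output resistance R_th = R_s‖R_g = (95600 × 594)/96190 = 590.3 Ω.
The fractional drop is R_th/(R_th + R_L); requiring this ≤ 0.120 gives R_L ≥ R_th(1/0.120 − 1) = 590.3 × 7.333 = 4.33 kΩ.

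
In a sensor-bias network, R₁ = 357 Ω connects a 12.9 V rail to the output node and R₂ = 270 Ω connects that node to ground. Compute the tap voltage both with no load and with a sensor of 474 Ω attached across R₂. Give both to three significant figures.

Unloaded: 5.56 V; loaded: 4.19 V

Open-circuit: V = 12.9 × 270/(357 + 270) = 5.56 V.
With the load, R₂ becomes R₂‖R_L = 172.0 Ω, so V = 12.9 × 172.0/529.0 = 4.19 V.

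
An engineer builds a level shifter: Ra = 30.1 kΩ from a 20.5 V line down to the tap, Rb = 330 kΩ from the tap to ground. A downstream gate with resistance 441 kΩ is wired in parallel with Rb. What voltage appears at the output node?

The load sits in parallel with Rb: Rb‖R_L = (330 × 441) / (330 + 441) = 188.8 kΩ.
V_out = 20.5 × 188.8 / (30.1 + 188.8) = 20.5 × 188.8/218.9 = 17.7 V.

V_out ≈ 17.7 V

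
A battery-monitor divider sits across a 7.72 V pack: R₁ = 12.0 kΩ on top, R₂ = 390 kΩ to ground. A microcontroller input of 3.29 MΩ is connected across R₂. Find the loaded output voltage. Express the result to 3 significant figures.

The load sits in parallel with R₂: R₂‖R_L = (390 × 3290) / (390 + 3290) = 348.7 kΩ.
V_out = 7.72 × 348.7 / (12.0 + 348.7) = 7.72 × 348.7/360.7 = 7.46 V.
(Unloaded it would have been 7.49 V.)

V_out ≈ 7.46 V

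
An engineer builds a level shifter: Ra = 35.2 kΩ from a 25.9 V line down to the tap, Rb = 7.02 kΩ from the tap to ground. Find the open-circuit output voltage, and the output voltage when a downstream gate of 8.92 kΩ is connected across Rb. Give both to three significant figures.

Unloaded: 4.31 V; loaded: 2.60 V

Open-circuit: V = 25.9 × 7.02/(35.2 + 7.02) = 4.31 V.
With the load, Rb becomes Rb‖R_L = 3.928 kΩ, so V = 25.9 × 3.928/39.13 = 2.60 V.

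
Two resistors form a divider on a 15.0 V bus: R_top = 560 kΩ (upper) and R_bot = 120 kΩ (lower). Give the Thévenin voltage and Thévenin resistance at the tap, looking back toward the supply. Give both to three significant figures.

V_th = 2.65 V, R_th = 98.8 kΩ

V_th is the open-circuit tap voltage: 15.0 × 120/(560 + 120) = 2.65 V.
With the supply zeroed, R_top and R_bot appear in parallel from the tap: R_th = R_top‖R_bot = (560 × 120)/680.0 = 98.8 kΩ.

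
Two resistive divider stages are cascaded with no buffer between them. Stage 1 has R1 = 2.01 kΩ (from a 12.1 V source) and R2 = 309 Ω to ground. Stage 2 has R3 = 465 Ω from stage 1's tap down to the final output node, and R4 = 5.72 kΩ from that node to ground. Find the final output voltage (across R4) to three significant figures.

V_out ≈ 1.43 V

Stage 2 presents R3+R4 = 6185 Ω as a load on stage 1's tap.
Stage 1's lower leg becomes R2‖(R3+R4) = 294.3 Ω, so V_mid = 12.1 × 294.3/2304 = 1.545 V.
Stage 2 is itself unloaded: V_out = V_mid × R4/(R3+R4) = 1.545 × 5720/6185 = 1.43 V.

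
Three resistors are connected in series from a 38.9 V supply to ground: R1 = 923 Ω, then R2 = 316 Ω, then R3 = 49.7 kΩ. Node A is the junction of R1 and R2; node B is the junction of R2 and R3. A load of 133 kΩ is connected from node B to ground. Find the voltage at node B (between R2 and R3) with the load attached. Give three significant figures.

At node B, R3 is in parallel with the load: R3‖R_L = 36180 Ω.
Below node A the resistance is R2 + (R3‖R_L) = 36500 Ω, so V_A = 38.9 × 36500/37420 = 37.94 V.
Then V_B = V_A × (R3‖R_L)/(R2 + R3‖R_L) = 37.94 × 36180/36500 = 37.6 V.

V ≈ 37.6 V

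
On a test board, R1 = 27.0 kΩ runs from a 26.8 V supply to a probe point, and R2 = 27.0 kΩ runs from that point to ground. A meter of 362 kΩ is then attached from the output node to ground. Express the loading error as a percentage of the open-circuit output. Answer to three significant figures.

3.60 %

The divider's output (Thévenin) resistance is R1‖R2 = 13.50 kΩ.
Fractional drop under load = R_th/(R_th + R_L) = 13.50 / (13.50 + 362) = 0.03595.
So the output falls by 3.60 %.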